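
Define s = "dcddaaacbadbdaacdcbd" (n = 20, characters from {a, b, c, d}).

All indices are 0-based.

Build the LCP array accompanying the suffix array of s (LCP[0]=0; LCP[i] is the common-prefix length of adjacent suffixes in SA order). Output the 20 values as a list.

[0, 2, 3, 1, 2, 1, 0, 1, 2, 0, 2, 1, 2, 0, 1, 3, 1, 1, 2, 1]

rank→(start, suffix):
  0 → (4, 'aaacbadbdaacdcbd')
  1 → (5, 'aacbadbdaacdcbd')
  2 → (13, 'aacdcbd')
  3 → (6, 'acbadbdaacdcbd')
  4 → (14, 'acdcbd')
  5 → (9, 'adbdaacdcbd')
  6 → (8, 'badbdaacdcbd')
  7 → (18, 'bd')
  8 → (11, 'bdaacdcbd')
  9 → (7, 'cbadbdaacdcbd')
  10 → (17, 'cbd')
  11 → (15, 'cdcbd')
  12 → (1, 'cddaaacbadbdaacdcbd')
  13 → (19, 'd')
  14 → (3, 'daaacbadbdaacdcbd')
  15 → (12, 'daacdcbd')
  16 → (10, 'dbdaacdcbd')
  17 → (16, 'dcbd')
  18 → (0, 'dcddaaacbadbdaacdcbd')
  19 → (2, 'ddaaacbadbdaacdcbd')

SA = [4, 5, 13, 6, 14, 9, 8, 18, 11, 7, 17, 15, 1, 19, 3, 12, 10, 16, 0, 2]
i: (SA[i-1],SA[i]) lcp shared
  1: (4,5) 2 'aa'
  2: (5,13) 3 'aac'
  3: (13,6) 1 'a'
  4: (6,14) 2 'ac'
  5: (14,9) 1 'a'
  6: (9,8) 0 ''
  7: (8,18) 1 'b'
  8: (18,11) 2 'bd'
  9: (11,7) 0 ''
  10: (7,17) 2 'cb'
  11: (17,15) 1 'c'
  12: (15,1) 2 'cd'
  13: (1,19) 0 ''
  14: (19,3) 1 'd'
  15: (3,12) 3 'daa'
  16: (12,10) 1 'd'
  17: (10,16) 1 'd'
  18: (16,0) 2 'dc'
  19: (0,2) 1 'd'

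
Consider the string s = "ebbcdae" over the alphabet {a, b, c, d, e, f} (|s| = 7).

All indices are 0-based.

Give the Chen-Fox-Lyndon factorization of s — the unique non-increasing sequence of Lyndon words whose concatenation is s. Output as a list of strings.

emit factor 1: 'e' (i=0, period=1)
emit factor 2: 'bbcd' (i=1, period=4)
emit factor 3: 'ae' (i=5, period=2)

["e", "bbcd", "ae"]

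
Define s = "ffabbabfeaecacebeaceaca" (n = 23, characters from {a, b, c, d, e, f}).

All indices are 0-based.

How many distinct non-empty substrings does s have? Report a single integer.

rank→(start, suffix):
  0 → (22, 'a')
  1 → (2, 'abbabfeaecacebeaceaca')
  2 → (5, 'abfeaecacebeaceaca')
  3 → (20, 'aca')
  4 → (17, 'aceaca')
  5 → (12, 'acebeaceaca')
  6 → (9, 'aecacebeaceaca')
  7 → (4, 'babfeaecacebeaceaca')
  8 → (3, 'bbabfeaecacebeaceaca')
  9 → (15, 'beaceaca')
  10 → (6, 'bfeaecacebeaceaca')
  11 → (21, 'ca')
  12 → (11, 'cacebeaceaca')
  13 → (18, 'ceaca')
  14 → (13, 'cebeaceaca')
  15 → (19, 'eaca')
  16 → (16, 'eaceaca')
  17 → (8, 'eaecacebeaceaca')
  18 → (14, 'ebeaceaca')
  19 → (10, 'ecacebeaceaca')
  20 → (1, 'fabbabfeaecacebeaceaca')
  21 → (7, 'feaecacebeaceaca')
  22 → (0, 'ffabbabfeaecacebeaceaca')

SA = [22, 2, 5, 20, 17, 12, 9, 4, 3, 15, 6, 21, 11, 18, 13, 19, 16, 8, 14, 10, 1, 7, 0]
i: (SA[i-1],SA[i]) lcp shared
  1: (22,2) 1 'a'
  2: (2,5) 2 'ab'
  3: (5,20) 1 'a'
  4: (20,17) 2 'ac'
  5: (17,12) 3 'ace'
  6: (12,9) 1 'a'
  7: (9,4) 0 ''
  8: (4,3) 1 'b'
  9: (3,15) 1 'b'
  10: (15,6) 1 'b'
  11: (6,21) 0 ''
  12: (21,11) 2 'ca'
  13: (11,18) 1 'c'
  14: (18,13) 2 'ce'
  15: (13,19) 0 ''
  16: (19,16) 3 'eac'
  17: (16,8) 2 'ea'
  18: (8,14) 1 'e'
  19: (14,10) 1 'e'
  20: (10,1) 0 ''
  21: (1,7) 1 'f'
  22: (7,0) 1 'f'

n(n+1)/2 = 23·24/2 = 276
Σ LCP = 0 + 1 + 2 + 1 + 2 + 3 + 1 + 0 + 1 + 1 + 1 + 0 + 2 + 1 + 2 + 0 + 3 + 2 + 1 + 1 + 0 + 1 + 1 = 27
distinct = 276 − 27 = 249

249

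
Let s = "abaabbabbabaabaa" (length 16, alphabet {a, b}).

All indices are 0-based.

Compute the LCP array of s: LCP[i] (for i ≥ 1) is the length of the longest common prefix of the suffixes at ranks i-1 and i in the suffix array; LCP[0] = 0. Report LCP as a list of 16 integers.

rank→(start, suffix):
  0 → (15, 'a')
  1 → (14, 'aa')
  2 → (11, 'aabaa')
  3 → (2, 'aabbabbabaabaa')
  4 → (12, 'abaa')
  5 → (9, 'abaabaa')
  6 → (0, 'abaabbabbabaabaa')
  7 → (6, 'abbabaabaa')
  8 → (3, 'abbabbabaabaa')
  9 → (13, 'baa')
  10 → (10, 'baabaa')
  11 → (1, 'baabbabbabaabaa')
  12 → (8, 'babaabaa')
  13 → (5, 'babbabaabaa')
  14 → (7, 'bbabaabaa')
  15 → (4, 'bbabbabaabaa')

SA = [15, 14, 11, 2, 12, 9, 0, 6, 3, 13, 10, 1, 8, 5, 7, 4]
rank  pair      lcp
   1  s[15:],s[14:]  1  'a'
   2  s[14:],s[11:]  2  'aa'
   3  s[11:],s[2:]  3  'aab'
   4  s[2:],s[12:]  1  'a'
   5  s[12:],s[9:]  4  'abaa'
   6  s[9:],s[0:]  5  'abaab'
   7  s[0:],s[6:]  2  'ab'
   8  s[6:],s[3:]  5  'abbab'
   9  s[3:],s[13:]  0  ''
  10  s[13:],s[10:]  3  'baa'
  11  s[10:],s[1:]  4  'baab'
  12  s[1:],s[8:]  2  'ba'
  13  s[8:],s[5:]  3  'bab'
  14  s[5:],s[7:]  1  'b'
  15  s[7:],s[4:]  4  'bbab'

[0, 1, 2, 3, 1, 4, 5, 2, 5, 0, 3, 4, 2, 3, 1, 4]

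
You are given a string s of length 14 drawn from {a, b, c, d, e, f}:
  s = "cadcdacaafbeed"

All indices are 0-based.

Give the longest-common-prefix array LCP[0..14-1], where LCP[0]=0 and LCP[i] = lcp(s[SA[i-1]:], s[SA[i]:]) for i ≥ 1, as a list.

[0, 1, 1, 1, 0, 0, 2, 1, 0, 1, 1, 0, 1, 0]

rank→(start, suffix):
  0 → (7, 'aafbeed')
  1 → (5, 'acaafbeed')
  2 → (1, 'adcdacaafbeed')
  3 → (8, 'afbeed')
  4 → (10, 'beed')
  5 → (6, 'caafbeed')
  6 → (0, 'cadcdacaafbeed')
  7 → (3, 'cdacaafbeed')
  8 → (13, 'd')
  9 → (4, 'dacaafbeed')
  10 → (2, 'dcdacaafbeed')
  11 → (12, 'ed')
  12 → (11, 'eed')
  13 → (9, 'fbeed')

SA = [7, 5, 1, 8, 10, 6, 0, 3, 13, 4, 2, 12, 11, 9]
[i] adj suffixes → lcp
  [1] 7/5 → 1 ('a')
  [2] 5/1 → 1 ('a')
  [3] 1/8 → 1 ('a')
  [4] 8/10 → 0 ('')
  [5] 10/6 → 0 ('')
  [6] 6/0 → 2 ('ca')
  [7] 0/3 → 1 ('c')
  [8] 3/13 → 0 ('')
  [9] 13/4 → 1 ('d')
  [10] 4/2 → 1 ('d')
  [11] 2/12 → 0 ('')
  [12] 12/11 → 1 ('e')
  [13] 11/9 → 0 ('')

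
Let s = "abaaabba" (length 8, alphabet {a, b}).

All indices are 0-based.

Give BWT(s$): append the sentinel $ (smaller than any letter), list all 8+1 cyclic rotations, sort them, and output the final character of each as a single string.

abba$abaa

rank  rotation   last
    0  $abaaabba  a
    1  a$abaaabb  b
    2  aaabba$ab  b
    3  aabba$aba  a
    4  abaaabba$  $
    5  abba$abaa  a
    6  ba$abaaab  b
    7  baaabba$a  a
    8  bba$abaaa  a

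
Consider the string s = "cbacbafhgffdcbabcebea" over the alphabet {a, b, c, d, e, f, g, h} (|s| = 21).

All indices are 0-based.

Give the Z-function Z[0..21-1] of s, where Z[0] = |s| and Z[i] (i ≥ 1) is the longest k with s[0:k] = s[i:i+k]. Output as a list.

[21, 0, 0, 3, 0, 0, 0, 0, 0, 0, 0, 0, 3, 0, 0, 0, 1, 0, 0, 0, 0]

Z[0]=21
i=1: i≥r, start 0; Z[1]=0
i=2: i≥r, start 0; Z[2]=0
i=3: i≥r, start 0; Z[3]=3 grow→box=[3,6)
i=4: min(r-i=2, Z[1]=0)=0; Z[4]=0
i=5: min(r-i=1, Z[2]=0)=0; Z[5]=0
i=6: i≥r, start 0; Z[6]=0
i=7: i≥r, start 0; Z[7]=0
i=8: i≥r, start 0; Z[8]=0
i=9: i≥r, start 0; Z[9]=0
i=10: i≥r, start 0; Z[10]=0
i=11: i≥r, start 0; Z[11]=0
i=12: i≥r, start 0; Z[12]=3 grow→box=[12,15)
i=13: min(r-i=2, Z[1]=0)=0; Z[13]=0
i=14: min(r-i=1, Z[2]=0)=0; Z[14]=0
i=15: i≥r, start 0; Z[15]=0
i=16: i≥r, start 0; Z[16]=1 grow→box=[16,17)
i=17: i≥r, start 0; Z[17]=0
i=18: i≥r, start 0; Z[18]=0
i=19: i≥r, start 0; Z[19]=0
i=20: i≥r, start 0; Z[20]=0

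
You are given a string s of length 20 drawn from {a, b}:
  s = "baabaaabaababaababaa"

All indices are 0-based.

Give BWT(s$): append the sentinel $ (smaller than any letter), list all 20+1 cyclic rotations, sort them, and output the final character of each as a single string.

rank  rotation               last
    0  $baabaaabaababaababaa  a
    1  a$baabaaabaababaababa  a
    2  aa$baabaaabaababaabab  b
    3  aaabaababaababaa$baab  b
    4  aabaaabaababaababaa$b  b
    5  aabaababaababaa$baaba  a
    6  aababaa$baabaaabaabab  b
    7  aababaababaa$baabaaab  b
    8  abaa$baabaaabaababaab  b
    9  abaaabaababaababaa$ba  a
   10  abaababaa$baabaaabaab  b
   11  abaababaababaa$baabaa  a
   12  ababaa$baabaaabaababa  a
   13  ababaababaa$baabaaaba  a
   14  baa$baabaaabaababaaba  a
   15  baaabaababaababaa$baa  a
   16  baabaaabaababaababaa$  $
   17  baababaa$baabaaabaaba  a
   18  baababaababaa$baabaaa  a
   19  babaa$baabaaabaababaa  a
   20  babaababaa$baabaaabaa  a

aabbbabbbabaaaaa$aaaa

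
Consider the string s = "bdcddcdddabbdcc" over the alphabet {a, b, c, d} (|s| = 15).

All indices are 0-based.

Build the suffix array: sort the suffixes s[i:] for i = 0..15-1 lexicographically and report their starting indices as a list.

rank→(start, suffix):
  0 → (9, 'abbdcc')
  1 → (10, 'bbdcc')
  2 → (11, 'bdcc')
  3 → (0, 'bdcddcdddabbdcc')
  4 → (14, 'c')
  5 → (13, 'cc')
  6 → (2, 'cddcdddabbdcc')
  7 → (5, 'cdddabbdcc')
  8 → (8, 'dabbdcc')
  9 → (12, 'dcc')
  10 → (1, 'dcddcdddabbdcc')
  11 → (4, 'dcdddabbdcc')
  12 → (7, 'ddabbdcc')
  13 → (3, 'ddcdddabbdcc')
  14 → (6, 'dddabbdcc')

[9, 10, 11, 0, 14, 13, 2, 5, 8, 12, 1, 4, 7, 3, 6]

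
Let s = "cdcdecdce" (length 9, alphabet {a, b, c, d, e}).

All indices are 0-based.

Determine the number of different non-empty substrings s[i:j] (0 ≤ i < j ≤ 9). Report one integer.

35

sorted suffixes:
  #0 SA[0]=0  'cdcdecdce'
  #1 SA[1]=5  'cdce'
  #2 SA[2]=2  'cdecdce'
  #3 SA[3]=7  'ce'
  #4 SA[4]=1  'dcdecdce'
  #5 SA[5]=6  'dce'
  #6 SA[6]=3  'decdce'
  #7 SA[7]=8  'e'
  #8 SA[8]=4  'ecdce'

SA = [0, 5, 2, 7, 1, 6, 3, 8, 4]
rank  pair      lcp
   1  s[0:],s[5:]  3  'cdc'
   2  s[5:],s[2:]  2  'cd'
   3  s[2:],s[7:]  1  'c'
   4  s[7:],s[1:]  0  ''
   5  s[1:],s[6:]  2  'dc'
   6  s[6:],s[3:]  1  'd'
   7  s[3:],s[8:]  0  ''
   8  s[8:],s[4:]  1  'e'

n(n+1)/2 = 9·10/2 = 45
Σ LCP = 0 + 3 + 2 + 1 + 0 + 2 + 1 + 0 + 1 = 10
distinct = 45 − 10 = 35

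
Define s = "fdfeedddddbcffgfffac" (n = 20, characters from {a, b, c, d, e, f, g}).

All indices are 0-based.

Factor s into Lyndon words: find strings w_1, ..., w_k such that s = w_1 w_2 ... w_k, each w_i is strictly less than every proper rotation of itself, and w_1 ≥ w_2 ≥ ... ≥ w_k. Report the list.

emit factor 1: 'f' (i=0, period=1)
emit factor 2: 'dfee' (i=1, period=4)
emit factor 3: 'd' (i=5, period=1)
emit factor 4: 'd' (i=6, period=1)
emit factor 5: 'd' (i=7, period=1)
emit factor 6: 'd' (i=8, period=1)
emit factor 7: 'd' (i=9, period=1)
emit factor 8: 'bcffgfff' (i=10, period=8)
emit factor 9: 'ac' (i=18, period=2)

["f", "dfee", "d", "d", "d", "d", "d", "bcffgfff", "ac"]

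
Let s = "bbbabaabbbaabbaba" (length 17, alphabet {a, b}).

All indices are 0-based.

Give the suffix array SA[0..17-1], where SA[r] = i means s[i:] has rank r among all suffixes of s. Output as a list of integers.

[16, 10, 5, 14, 3, 11, 6, 15, 9, 4, 13, 2, 8, 12, 1, 7, 0]

rank→(start, suffix):
  0 → (16, 'a')
  1 → (10, 'aabbaba')
  2 → (5, 'aabbbaabbaba')
  3 → (14, 'aba')
  4 → (3, 'abaabbbaabbaba')
  5 → (11, 'abbaba')
  6 → (6, 'abbbaabbaba')
  7 → (15, 'ba')
  8 → (9, 'baabbaba')
  9 → (4, 'baabbbaabbaba')
  10 → (13, 'baba')
  11 → (2, 'babaabbbaabbaba')
  12 → (8, 'bbaabbaba')
  13 → (12, 'bbaba')
  14 → (1, 'bbabaabbbaabbaba')
  15 → (7, 'bbbaabbaba')
  16 → (0, 'bbbabaabbbaabbaba')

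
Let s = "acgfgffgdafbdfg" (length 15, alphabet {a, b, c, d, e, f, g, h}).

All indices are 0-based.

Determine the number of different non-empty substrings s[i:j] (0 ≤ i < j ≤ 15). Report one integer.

108

sorted suffixes:
  #0 SA[0]=0  'acgfgffgdafbdfg'
  #1 SA[1]=9  'afbdfg'
  #2 SA[2]=11  'bdfg'
  #3 SA[3]=1  'cgfgffgdafbdfg'
  #4 SA[4]=8  'dafbdfg'
  #5 SA[5]=12  'dfg'
  #6 SA[6]=10  'fbdfg'
  #7 SA[7]=5  'ffgdafbdfg'
  #8 SA[8]=13  'fg'
  #9 SA[9]=6  'fgdafbdfg'
  #10 SA[10]=3  'fgffgdafbdfg'
  #11 SA[11]=14  'g'
  #12 SA[12]=7  'gdafbdfg'
  #13 SA[13]=4  'gffgdafbdfg'
  #14 SA[14]=2  'gfgffgdafbdfg'

SA = [0, 9, 11, 1, 8, 12, 10, 5, 13, 6, 3, 14, 7, 4, 2]
[i] adj suffixes → lcp
  [1] 0/9 → 1 ('a')
  [2] 9/11 → 0 ('')
  [3] 11/1 → 0 ('')
  [4] 1/8 → 0 ('')
  [5] 8/12 → 1 ('d')
  [6] 12/10 → 0 ('')
  [7] 10/5 → 1 ('f')
  [8] 5/13 → 1 ('f')
  [9] 13/6 → 2 ('fg')
  [10] 6/3 → 2 ('fg')
  [11] 3/14 → 0 ('')
  [12] 14/7 → 1 ('g')
  [13] 7/4 → 1 ('g')
  [14] 4/2 → 2 ('gf')

n(n+1)/2 = 15·16/2 = 120
Σ LCP = 0 + 1 + 0 + 0 + 0 + 1 + 0 + 1 + 1 + 2 + 2 + 0 + 1 + 1 + 2 = 12
distinct = 120 − 12 = 108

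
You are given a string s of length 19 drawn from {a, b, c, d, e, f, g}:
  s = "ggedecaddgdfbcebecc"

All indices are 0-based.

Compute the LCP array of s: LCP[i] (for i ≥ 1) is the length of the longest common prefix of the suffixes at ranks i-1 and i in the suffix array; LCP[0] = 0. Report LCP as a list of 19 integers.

[0, 0, 1, 0, 1, 1, 1, 0, 1, 1, 1, 0, 1, 2, 1, 0, 0, 1, 1]

rank→(start, suffix):
  0 → (6, 'addgdfbcebecc')
  1 → (12, 'bcebecc')
  2 → (15, 'becc')
  3 → (18, 'c')
  4 → (5, 'caddgdfbcebecc')
  5 → (17, 'cc')
  6 → (13, 'cebecc')
  7 → (7, 'ddgdfbcebecc')
  8 → (3, 'decaddgdfbcebecc')
  9 → (10, 'dfbcebecc')
  10 → (8, 'dgdfbcebecc')
  11 → (14, 'ebecc')
  12 → (4, 'ecaddgdfbcebecc')
  13 → (16, 'ecc')
  14 → (2, 'edecaddgdfbcebecc')
  15 → (11, 'fbcebecc')
  16 → (9, 'gdfbcebecc')
  17 → (1, 'gedecaddgdfbcebecc')
  18 → (0, 'ggedecaddgdfbcebecc')

SA = [6, 12, 15, 18, 5, 17, 13, 7, 3, 10, 8, 14, 4, 16, 2, 11, 9, 1, 0]
[i] adj suffixes → lcp
  [1] 6/12 → 0 ('')
  [2] 12/15 → 1 ('b')
  [3] 15/18 → 0 ('')
  [4] 18/5 → 1 ('c')
  [5] 5/17 → 1 ('c')
  [6] 17/13 → 1 ('c')
  [7] 13/7 → 0 ('')
  [8] 7/3 → 1 ('d')
  [9] 3/10 → 1 ('d')
  [10] 10/8 → 1 ('d')
  [11] 8/14 → 0 ('')
  [12] 14/4 → 1 ('e')
  [13] 4/16 → 2 ('ec')
  [14] 16/2 → 1 ('e')
  [15] 2/11 → 0 ('')
  [16] 11/9 → 0 ('')
  [17] 9/1 → 1 ('g')
  [18] 1/0 → 1 ('g')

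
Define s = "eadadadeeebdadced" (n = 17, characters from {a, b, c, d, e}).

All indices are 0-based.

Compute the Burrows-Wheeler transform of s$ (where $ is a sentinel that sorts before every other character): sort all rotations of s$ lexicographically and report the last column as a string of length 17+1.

rank  rotation            last
    0  $eadadadeeebdadced  d
    1  adadadeeebdadced$e  e
    2  adadeeebdadced$ead  d
    3  adced$eadadadeeebd  d
    4  adeeebdadced$eadad  d
    5  bdadced$eadadadeee  e
    6  ced$eadadadeeebdad  d
    7  d$eadadadeeebdadce  e
    8  dadadeeebdadced$ea  a
    9  dadced$eadadadeeeb  b
   10  dadeeebdadced$eada  a
   11  dced$eadadadeeebda  a
   12  deeebdadced$eadada  a
   13  eadadadeeebdadced$  $
   14  ebdadced$eadadadee  e
   15  ed$eadadadeeebdadc  c
   16  eebdadced$eadadade  e
   17  eeebdadced$eadadad  d

dedddedeabaaa$eced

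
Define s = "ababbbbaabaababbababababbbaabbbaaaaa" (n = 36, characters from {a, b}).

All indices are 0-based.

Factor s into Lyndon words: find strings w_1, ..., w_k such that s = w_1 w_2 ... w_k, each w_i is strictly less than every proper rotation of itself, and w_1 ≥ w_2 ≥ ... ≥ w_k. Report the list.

emit factor 1: 'ababbbb' (i=0, period=7)
emit factor 2: 'aabaababbababababbbaabbb' (i=7, period=24)
emit factor 3: 'a' (i=31, period=1)
emit factor 4: 'a' (i=32, period=1)
emit factor 5: 'a' (i=33, period=1)
emit factor 6: 'a' (i=34, period=1)
emit factor 7: 'a' (i=35, period=1)

["ababbbb", "aabaababbababababbbaabbb", "a", "a", "a", "a", "a"]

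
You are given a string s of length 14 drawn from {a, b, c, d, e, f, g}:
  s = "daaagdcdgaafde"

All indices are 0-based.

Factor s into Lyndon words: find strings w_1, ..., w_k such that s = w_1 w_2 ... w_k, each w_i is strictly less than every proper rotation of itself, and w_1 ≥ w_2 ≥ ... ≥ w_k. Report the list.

emit factor 1: 'd' (i=0, period=1)
emit factor 2: 'aaagdcdgaafde' (i=1, period=13)

["d", "aaagdcdgaafde"]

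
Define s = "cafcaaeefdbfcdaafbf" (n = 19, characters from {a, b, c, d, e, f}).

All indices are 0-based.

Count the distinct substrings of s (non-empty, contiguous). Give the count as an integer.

rank→(start, suffix):
  0 → (4, 'aaeefdbfcdaafbf')
  1 → (14, 'aafbf')
  2 → (5, 'aeefdbfcdaafbf')
  3 → (15, 'afbf')
  4 → (1, 'afcaaeefdbfcdaafbf')
  5 → (17, 'bf')
  6 → (10, 'bfcdaafbf')
  7 → (3, 'caaeefdbfcdaafbf')
  8 → (0, 'cafcaaeefdbfcdaafbf')
  9 → (12, 'cdaafbf')
  10 → (13, 'daafbf')
  11 → (9, 'dbfcdaafbf')
  12 → (6, 'eefdbfcdaafbf')
  13 → (7, 'efdbfcdaafbf')
  14 → (18, 'f')
  15 → (16, 'fbf')
  16 → (2, 'fcaaeefdbfcdaafbf')
  17 → (11, 'fcdaafbf')
  18 → (8, 'fdbfcdaafbf')

SA = [4, 14, 5, 15, 1, 17, 10, 3, 0, 12, 13, 9, 6, 7, 18, 16, 2, 11, 8]
rank  pair      lcp
   1  s[4:],s[14:]  2  'aa'
   2  s[14:],s[5:]  1  'a'
   3  s[5:],s[15:]  1  'a'
   4  s[15:],s[1:]  2  'af'
   5  s[1:],s[17:]  0  ''
   6  s[17:],s[10:]  2  'bf'
   7  s[10:],s[3:]  0  ''
   8  s[3:],s[0:]  2  'ca'
   9  s[0:],s[12:]  1  'c'
  10  s[12:],s[13:]  0  ''
  11  s[13:],s[9:]  1  'd'
  12  s[9:],s[6:]  0  ''
  13  s[6:],s[7:]  1  'e'
  14  s[7:],s[18:]  0  ''
  15  s[18:],s[16:]  1  'f'
  16  s[16:],s[2:]  1  'f'
  17  s[2:],s[11:]  2  'fc'
  18  s[11:],s[8:]  1  'f'

n(n+1)/2 = 19·20/2 = 190
Σ LCP = 0 + 2 + 1 + 1 + 2 + 0 + 2 + 0 + 2 + 1 + 0 + 1 + 0 + 1 + 0 + 1 + 1 + 2 + 1 = 18
distinct = 190 − 18 = 172

172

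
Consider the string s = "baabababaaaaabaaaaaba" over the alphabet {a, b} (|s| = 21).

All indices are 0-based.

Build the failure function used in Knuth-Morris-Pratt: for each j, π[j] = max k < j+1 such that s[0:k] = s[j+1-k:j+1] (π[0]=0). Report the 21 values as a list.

π[0] = 0
j=1 s[j]='a': π[1]=0 (border '')
j=2 s[j]='a': π[2]=0 (border '')
j=3 s[j]='b': π[3]=1 (border 'b')
j=4 s[j]='a': π[4]=2 (border 'ba')
j=5 s[j]='b': k: 2→0; π[5]=1 (border 'b')
j=6 s[j]='a': π[6]=2 (border 'ba')
j=7 s[j]='b': k: 2→0; π[7]=1 (border 'b')
j=8 s[j]='a': π[8]=2 (border 'ba')
j=9 s[j]='a': π[9]=3 (border 'baa')
j=10 s[j]='a': k: 3→0; π[10]=0 (border '')
j=11 s[j]='a': π[11]=0 (border '')
j=12 s[j]='a': π[12]=0 (border '')
j=13 s[j]='b': π[13]=1 (border 'b')
j=14 s[j]='a': π[14]=2 (border 'ba')
j=15 s[j]='a': π[15]=3 (border 'baa')
j=16 s[j]='a': k: 3→0; π[16]=0 (border '')
j=17 s[j]='a': π[17]=0 (border '')
j=18 s[j]='a': π[18]=0 (border '')
j=19 s[j]='b': π[19]=1 (border 'b')
j=20 s[j]='a': π[20]=2 (border 'ba')

[0, 0, 0, 1, 2, 1, 2, 1, 2, 3, 0, 0, 0, 1, 2, 3, 0, 0, 0, 1, 2]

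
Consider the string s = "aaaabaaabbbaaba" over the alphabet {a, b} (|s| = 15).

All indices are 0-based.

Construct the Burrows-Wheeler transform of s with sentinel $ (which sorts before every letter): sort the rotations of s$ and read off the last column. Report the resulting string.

ab$abbaaaaaaabba

rank  rotation          last
    0  $aaaabaaabbbaaba  a
    1  a$aaaabaaabbbaab  b
    2  aaaabaaabbbaaba$  $
    3  aaabaaabbbaaba$a  a
    4  aaabbbaaba$aaaab  b
    5  aaba$aaaabaaabbb  b
    6  aabaaabbbaaba$aa  a
    7  aabbbaaba$aaaaba  a
    8  aba$aaaabaaabbba  a
    9  abaaabbbaaba$aaa  a
   10  abbbaaba$aaaabaa  a
   11  ba$aaaabaaabbbaa  a
   12  baaabbbaaba$aaaa  a
   13  baaba$aaaabaaabb  b
   14  bbaaba$aaaabaaab  b
   15  bbbaaba$aaaabaaa  a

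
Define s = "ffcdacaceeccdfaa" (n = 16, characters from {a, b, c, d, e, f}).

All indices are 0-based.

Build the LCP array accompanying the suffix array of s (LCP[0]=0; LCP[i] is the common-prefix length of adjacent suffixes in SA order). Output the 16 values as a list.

rank | idx | suffix
   0 |  15 | a
   1 |  14 | aa
   2 |   4 | acaceeccdfaa
   3 |   6 | aceeccdfaa
   4 |   5 | caceeccdfaa
   5 |  10 | ccdfaa
   6 |   2 | cdacaceeccdfaa
   7 |  11 | cdfaa
   8 |   7 | ceeccdfaa
   9 |   3 | dacaceeccdfaa
  10 |  12 | dfaa
  11 |   9 | eccdfaa
  12 |   8 | eeccdfaa
  13 |  13 | faa
  14 |   1 | fcdacaceeccdfaa
  15 |   0 | ffcdacaceeccdfaa

SA = [15, 14, 4, 6, 5, 10, 2, 11, 7, 3, 12, 9, 8, 13, 1, 0]
i: (SA[i-1],SA[i]) lcp shared
  1: (15,14) 1 'a'
  2: (14,4) 1 'a'
  3: (4,6) 2 'ac'
  4: (6,5) 0 ''
  5: (5,10) 1 'c'
  6: (10,2) 1 'c'
  7: (2,11) 2 'cd'
  8: (11,7) 1 'c'
  9: (7,3) 0 ''
  10: (3,12) 1 'd'
  11: (12,9) 0 ''
  12: (9,8) 1 'e'
  13: (8,13) 0 ''
  14: (13,1) 1 'f'
  15: (1,0) 1 'f'

[0, 1, 1, 2, 0, 1, 1, 2, 1, 0, 1, 0, 1, 0, 1, 1]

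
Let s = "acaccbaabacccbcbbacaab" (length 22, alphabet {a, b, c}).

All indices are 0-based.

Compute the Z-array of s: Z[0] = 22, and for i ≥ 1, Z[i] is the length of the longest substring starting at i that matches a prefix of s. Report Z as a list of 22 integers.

Z[0]=22
i=1: i≥r, start 0; Z[1]=0
i=2: i≥r, start 0; Z[2]=2 extend→box=[2,4)
i=3: min(r-i=1, Z[1]=0)=0; Z[3]=0
i=4: i≥r, start 0; Z[4]=0
i=5: i≥r, start 0; Z[5]=0
i=6: i≥r, start 0; Z[6]=1 extend→box=[6,7)
i=7: i≥r, start 0; Z[7]=1 extend→box=[7,8)
i=8: i≥r, start 0; Z[8]=0
i=9: i≥r, start 0; Z[9]=2 extend→box=[9,11)
i=10: min(r-i=1, Z[1]=0)=0; Z[10]=0
i=11: i≥r, start 0; Z[11]=0
i=12: i≥r, start 0; Z[12]=0
i=13: i≥r, start 0; Z[13]=0
i=14: i≥r, start 0; Z[14]=0
i=15: i≥r, start 0; Z[15]=0
i=16: i≥r, start 0; Z[16]=0
i=17: i≥r, start 0; Z[17]=3 extend→box=[17,20)
i=18: min(r-i=2, Z[1]=0)=0; Z[18]=0
i=19: min(r-i=1, Z[2]=2)=1; Z[19]=1
i=20: i≥r, start 0; Z[20]=1 extend→box=[20,21)
i=21: i≥r, start 0; Z[21]=0

[22, 0, 2, 0, 0, 0, 1, 1, 0, 2, 0, 0, 0, 0, 0, 0, 0, 3, 0, 1, 1, 0]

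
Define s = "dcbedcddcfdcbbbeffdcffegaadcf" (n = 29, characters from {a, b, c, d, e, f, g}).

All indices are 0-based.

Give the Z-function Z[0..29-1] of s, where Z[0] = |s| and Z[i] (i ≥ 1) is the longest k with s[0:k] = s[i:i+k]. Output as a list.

Z[0]=29
i=1: outside box; Z[1]=0
i=2: outside box; Z[2]=0
i=3: outside box; Z[3]=0
i=4: outside box; Z[4]=2 extend→box=[4,6)
i=5: min(r-i=1, Z[1]=0)=0; Z[5]=0
i=6: outside box; Z[6]=1 extend→box=[6,7)
i=7: outside box; Z[7]=2 extend→box=[7,9)
i=8: min(r-i=1, Z[1]=0)=0; Z[8]=0
i=9: outside box; Z[9]=0
i=10: outside box; Z[10]=3 extend→box=[10,13)
i=11: min(r-i=2, Z[1]=0)=0; Z[11]=0
i=12: min(r-i=1, Z[2]=0)=0; Z[12]=0
i=13: outside box; Z[13]=0
i=14: outside box; Z[14]=0
i=15: outside box; Z[15]=0
i=16: outside box; Z[16]=0
i=17: outside box; Z[17]=0
i=18: outside box; Z[18]=2 extend→box=[18,20)
i=19: min(r-i=1, Z[1]=0)=0; Z[19]=0
i=20: outside box; Z[20]=0
i=21: outside box; Z[21]=0
i=22: outside box; Z[22]=0
i=23: outside box; Z[23]=0
i=24: outside box; Z[24]=0
i=25: outside box; Z[25]=0
i=26: outside box; Z[26]=2 extend→box=[26,28)
i=27: min(r-i=1, Z[1]=0)=0; Z[27]=0
i=28: outside box; Z[28]=0

[29, 0, 0, 0, 2, 0, 1, 2, 0, 0, 3, 0, 0, 0, 0, 0, 0, 0, 2, 0, 0, 0, 0, 0, 0, 0, 2, 0, 0]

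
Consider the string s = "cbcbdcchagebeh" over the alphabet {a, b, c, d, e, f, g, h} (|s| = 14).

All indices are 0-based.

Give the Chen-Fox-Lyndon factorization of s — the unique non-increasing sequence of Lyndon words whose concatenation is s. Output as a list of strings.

emit factor 1: 'c' (i=0, period=1)
emit factor 2: 'bcbdcch' (i=1, period=7)
emit factor 3: 'agebeh' (i=8, period=6)

["c", "bcbdcch", "agebeh"]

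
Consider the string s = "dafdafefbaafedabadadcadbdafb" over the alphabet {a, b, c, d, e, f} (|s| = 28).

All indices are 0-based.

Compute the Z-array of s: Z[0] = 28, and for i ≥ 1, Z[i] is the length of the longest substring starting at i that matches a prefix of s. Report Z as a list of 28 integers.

Z[0]=28
i=1: outside box; Z[1]=0
i=2: outside box; Z[2]=0
i=3: outside box; Z[3]=3 scan→box=[3,6)
i=4: min(r-i=2, Z[1]=0)=0; Z[4]=0
i=5: min(r-i=1, Z[2]=0)=0; Z[5]=0
i=6: outside box; Z[6]=0
i=7: outside box; Z[7]=0
i=8: outside box; Z[8]=0
i=9: outside box; Z[9]=0
i=10: outside box; Z[10]=0
i=11: outside box; Z[11]=0
i=12: outside box; Z[12]=0
i=13: outside box; Z[13]=2 scan→box=[13,15)
i=14: min(r-i=1, Z[1]=0)=0; Z[14]=0
i=15: outside box; Z[15]=0
i=16: outside box; Z[16]=0
i=17: outside box; Z[17]=2 scan→box=[17,19)
i=18: min(r-i=1, Z[1]=0)=0; Z[18]=0
i=19: outside box; Z[19]=1 scan→box=[19,20)
i=20: outside box; Z[20]=0
i=21: outside box; Z[21]=0
i=22: outside box; Z[22]=1 scan→box=[22,23)
i=23: outside box; Z[23]=0
i=24: outside box; Z[24]=3 scan→box=[24,27)
i=25: min(r-i=2, Z[1]=0)=0; Z[25]=0
i=26: min(r-i=1, Z[2]=0)=0; Z[26]=0
i=27: outside box; Z[27]=0

[28, 0, 0, 3, 0, 0, 0, 0, 0, 0, 0, 0, 0, 2, 0, 0, 0, 2, 0, 1, 0, 0, 1, 0, 3, 0, 0, 0]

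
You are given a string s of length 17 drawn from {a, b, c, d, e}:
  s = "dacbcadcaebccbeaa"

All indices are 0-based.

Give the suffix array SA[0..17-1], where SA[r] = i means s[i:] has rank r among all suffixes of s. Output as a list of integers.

rank→(start, suffix):
  0 → (16, 'a')
  1 → (15, 'aa')
  2 → (1, 'acbcadcaebccbeaa')
  3 → (5, 'adcaebccbeaa')
  4 → (8, 'aebccbeaa')
  5 → (3, 'bcadcaebccbeaa')
  6 → (10, 'bccbeaa')
  7 → (13, 'beaa')
  8 → (4, 'cadcaebccbeaa')
  9 → (7, 'caebccbeaa')
  10 → (2, 'cbcadcaebccbeaa')
  11 → (12, 'cbeaa')
  12 → (11, 'ccbeaa')
  13 → (0, 'dacbcadcaebccbeaa')
  14 → (6, 'dcaebccbeaa')
  15 → (14, 'eaa')
  16 → (9, 'ebccbeaa')

[16, 15, 1, 5, 8, 3, 10, 13, 4, 7, 2, 12, 11, 0, 6, 14, 9]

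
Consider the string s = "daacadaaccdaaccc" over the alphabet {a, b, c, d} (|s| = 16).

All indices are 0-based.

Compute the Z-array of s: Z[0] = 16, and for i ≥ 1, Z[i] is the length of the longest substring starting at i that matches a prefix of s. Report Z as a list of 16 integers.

Z[0]=16
i=1: outside box; Z[1]=0
i=2: outside box; Z[2]=0
i=3: outside box; Z[3]=0
i=4: outside box; Z[4]=0
i=5: outside box; Z[5]=4 scan→box=[5,9)
i=6: min(r-i=3, Z[1]=0)=0; Z[6]=0
i=7: min(r-i=2, Z[2]=0)=0; Z[7]=0
i=8: min(r-i=1, Z[3]=0)=0; Z[8]=0
i=9: outside box; Z[9]=0
i=10: outside box; Z[10]=4 scan→box=[10,14)
i=11: min(r-i=3, Z[1]=0)=0; Z[11]=0
i=12: min(r-i=2, Z[2]=0)=0; Z[12]=0
i=13: min(r-i=1, Z[3]=0)=0; Z[13]=0
i=14: outside box; Z[14]=0
i=15: outside box; Z[15]=0

[16, 0, 0, 0, 0, 4, 0, 0, 0, 0, 4, 0, 0, 0, 0, 0]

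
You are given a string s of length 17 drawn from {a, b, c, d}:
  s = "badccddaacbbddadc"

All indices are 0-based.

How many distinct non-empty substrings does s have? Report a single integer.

sorted suffixes:
  #0 SA[0]=7  'aacbbddadc'
  #1 SA[1]=8  'acbbddadc'
  #2 SA[2]=14  'adc'
  #3 SA[3]=1  'adccddaacbbddadc'
  #4 SA[4]=0  'badccddaacbbddadc'
  #5 SA[5]=10  'bbddadc'
  #6 SA[6]=11  'bddadc'
  #7 SA[7]=16  'c'
  #8 SA[8]=9  'cbbddadc'
  #9 SA[9]=3  'ccddaacbbddadc'
  #10 SA[10]=4  'cddaacbbddadc'
  #11 SA[11]=6  'daacbbddadc'
  #12 SA[12]=13  'dadc'
  #13 SA[13]=15  'dc'
  #14 SA[14]=2  'dccddaacbbddadc'
  #15 SA[15]=5  'ddaacbbddadc'
  #16 SA[16]=12  'ddadc'

SA = [7, 8, 14, 1, 0, 10, 11, 16, 9, 3, 4, 6, 13, 15, 2, 5, 12]
rank  pair      lcp
   1  s[7:],s[8:]  1  'a'
   2  s[8:],s[14:]  1  'a'
   3  s[14:],s[1:]  3  'adc'
   4  s[1:],s[0:]  0  ''
   5  s[0:],s[10:]  1  'b'
   6  s[10:],s[11:]  1  'b'
   7  s[11:],s[16:]  0  ''
   8  s[16:],s[9:]  1  'c'
   9  s[9:],s[3:]  1  'c'
  10  s[3:],s[4:]  1  'c'
  11  s[4:],s[6:]  0  ''
  12  s[6:],s[13:]  2  'da'
  13  s[13:],s[15:]  1  'd'
  14  s[15:],s[2:]  2  'dc'
  15  s[2:],s[5:]  1  'd'
  16  s[5:],s[12:]  3  'dda'

n(n+1)/2 = 17·18/2 = 153
Σ LCP = 0 + 1 + 1 + 3 + 0 + 1 + 1 + 0 + 1 + 1 + 1 + 0 + 2 + 1 + 2 + 1 + 3 = 19
distinct = 153 − 19 = 134

134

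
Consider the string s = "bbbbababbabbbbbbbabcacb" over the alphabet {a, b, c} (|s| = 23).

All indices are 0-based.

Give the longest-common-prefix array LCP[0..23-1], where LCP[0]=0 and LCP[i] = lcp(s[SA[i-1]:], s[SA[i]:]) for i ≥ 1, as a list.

sorted suffixes:
  #0 SA[0]=4  'ababbabbbbbbbabcacb'
  #1 SA[1]=6  'abbabbbbbbbabcacb'
  #2 SA[2]=9  'abbbbbbbabcacb'
  #3 SA[3]=17  'abcacb'
  #4 SA[4]=20  'acb'
  #5 SA[5]=22  'b'
  #6 SA[6]=3  'bababbabbbbbbbabcacb'
  #7 SA[7]=5  'babbabbbbbbbabcacb'
  #8 SA[8]=8  'babbbbbbbabcacb'
  #9 SA[9]=16  'babcacb'
  #10 SA[10]=2  'bbababbabbbbbbbabcacb'
  #11 SA[11]=7  'bbabbbbbbbabcacb'
  #12 SA[12]=15  'bbabcacb'
  #13 SA[13]=1  'bbbababbabbbbbbbabcacb'
  #14 SA[14]=14  'bbbabcacb'
  #15 SA[15]=0  'bbbbababbabbbbbbbabcacb'
  #16 SA[16]=13  'bbbbabcacb'
  #17 SA[17]=12  'bbbbbabcacb'
  #18 SA[18]=11  'bbbbbbabcacb'
  #19 SA[19]=10  'bbbbbbbabcacb'
  #20 SA[20]=18  'bcacb'
  #21 SA[21]=19  'cacb'
  #22 SA[22]=21  'cb'

SA = [4, 6, 9, 17, 20, 22, 3, 5, 8, 16, 2, 7, 15, 1, 14, 0, 13, 12, 11, 10, 18, 19, 21]
rank  pair      lcp
   1  s[4:],s[6:]  2  'ab'
   2  s[6:],s[9:]  3  'abb'
   3  s[9:],s[17:]  2  'ab'
   4  s[17:],s[20:]  1  'a'
   5  s[20:],s[22:]  0  ''
   6  s[22:],s[3:]  1  'b'
   7  s[3:],s[5:]  3  'bab'
   8  s[5:],s[8:]  4  'babb'
   9  s[8:],s[16:]  3  'bab'
  10  s[16:],s[2:]  1  'b'
  11  s[2:],s[7:]  4  'bbab'
  12  s[7:],s[15:]  4  'bbab'
  13  s[15:],s[1:]  2  'bb'
  14  s[1:],s[14:]  5  'bbbab'
  15  s[14:],s[0:]  3  'bbb'
  16  s[0:],s[13:]  6  'bbbbab'
  17  s[13:],s[12:]  4  'bbbb'
  18  s[12:],s[11:]  5  'bbbbb'
  19  s[11:],s[10:]  6  'bbbbbb'
  20  s[10:],s[18:]  1  'b'
  21  s[18:],s[19:]  0  ''
  22  s[19:],s[21:]  1  'c'

[0, 2, 3, 2, 1, 0, 1, 3, 4, 3, 1, 4, 4, 2, 5, 3, 6, 4, 5, 6, 1, 0, 1]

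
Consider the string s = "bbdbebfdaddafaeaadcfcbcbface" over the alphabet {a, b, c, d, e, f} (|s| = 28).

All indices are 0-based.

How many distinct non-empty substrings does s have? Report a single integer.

379

rank→(start, suffix):
  0 → (15, 'aadcfcbcbface')
  1 → (25, 'ace')
  2 → (16, 'adcfcbcbface')
  3 → (8, 'addafaeaadcfcbcbface')
  4 → (13, 'aeaadcfcbcbface')
  5 → (11, 'afaeaadcfcbcbface')
  6 → (0, 'bbdbebfdaddafaeaadcfcbcbface')
  7 → (21, 'bcbface')
  8 → (1, 'bdbebfdaddafaeaadcfcbcbface')
  9 → (3, 'bebfdaddafaeaadcfcbcbface')
  10 → (23, 'bface')
  11 → (5, 'bfdaddafaeaadcfcbcbface')
  12 → (20, 'cbcbface')
  13 → (22, 'cbface')
  14 → (26, 'ce')
  15 → (18, 'cfcbcbface')
  16 → (7, 'daddafaeaadcfcbcbface')
  17 → (10, 'dafaeaadcfcbcbface')
  18 → (2, 'dbebfdaddafaeaadcfcbcbface')
  19 → (17, 'dcfcbcbface')
  20 → (9, 'ddafaeaadcfcbcbface')
  21 → (27, 'e')
  22 → (14, 'eaadcfcbcbface')
  23 → (4, 'ebfdaddafaeaadcfcbcbface')
  24 → (24, 'face')
  25 → (12, 'faeaadcfcbcbface')
  26 → (19, 'fcbcbface')
  27 → (6, 'fdaddafaeaadcfcbcbface')

SA = [15, 25, 16, 8, 13, 11, 0, 21, 1, 3, 23, 5, 20, 22, 26, 18, 7, 10, 2, 17, 9, 27, 14, 4, 24, 12, 19, 6]
rank  pair      lcp
   1  s[15:],s[25:]  1  'a'
   2  s[25:],s[16:]  1  'a'
   3  s[16:],s[8:]  2  'ad'
   4  s[8:],s[13:]  1  'a'
   5  s[13:],s[11:]  1  'a'
   6  s[11:],s[0:]  0  ''
   7  s[0:],s[21:]  1  'b'
   8  s[21:],s[1:]  1  'b'
   9  s[1:],s[3:]  1  'b'
  10  s[3:],s[23:]  1  'b'
  11  s[23:],s[5:]  2  'bf'
  12  s[5:],s[20:]  0  ''
  13  s[20:],s[22:]  2  'cb'
  14  s[22:],s[26:]  1  'c'
  15  s[26:],s[18:]  1  'c'
  16  s[18:],s[7:]  0  ''
  17  s[7:],s[10:]  2  'da'
  18  s[10:],s[2:]  1  'd'
  19  s[2:],s[17:]  1  'd'
  20  s[17:],s[9:]  1  'd'
  21  s[9:],s[27:]  0  ''
  22  s[27:],s[14:]  1  'e'
  23  s[14:],s[4:]  1  'e'
  24  s[4:],s[24:]  0  ''
  25  s[24:],s[12:]  2  'fa'
  26  s[12:],s[19:]  1  'f'
  27  s[19:],s[6:]  1  'f'

n(n+1)/2 = 28·29/2 = 406
Σ LCP = 0 + 1 + 1 + 2 + 1 + 1 + 0 + 1 + 1 + 1 + 1 + 2 + 0 + 2 + 1 + 1 + 0 + 2 + 1 + 1 + 1 + 0 + 1 + 1 + 0 + 2 + 1 + 1 = 27
distinct = 406 − 27 = 379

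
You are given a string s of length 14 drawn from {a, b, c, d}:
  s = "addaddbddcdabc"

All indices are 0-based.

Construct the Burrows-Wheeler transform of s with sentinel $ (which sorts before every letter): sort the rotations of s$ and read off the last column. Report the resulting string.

rank  rotation         last
    0  $addaddbddcdabc  c
    1  abc$addaddbddcd  d
    2  addaddbddcdabc$  $
    3  addbddcdabc$add  d
    4  bc$addaddbddcda  a
    5  bddcdabc$addadd  d
    6  c$addaddbddcdab  b
    7  cdabc$addaddbdd  d
    8  dabc$addaddbddc  c
    9  daddbddcdabc$ad  d
   10  dbddcdabc$addad  d
   11  dcdabc$addaddbd  d
   12  ddaddbddcdabc$a  a
   13  ddbddcdabc$adda  a
   14  ddcdabc$addaddb  b

cd$dadbdcdddaab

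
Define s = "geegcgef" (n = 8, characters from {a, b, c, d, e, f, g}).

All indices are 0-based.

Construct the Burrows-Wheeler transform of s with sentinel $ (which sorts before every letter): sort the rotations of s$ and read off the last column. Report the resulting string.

fgggeee$c

rank  rotation   last
    0  $geegcgef  f
    1  cgef$geeg  g
    2  eegcgef$g  g
    3  ef$geegcg  g
    4  egcgef$ge  e
    5  f$geegcge  e
    6  gcgef$gee  e
    7  geegcgef$  $
    8  gef$geegc  c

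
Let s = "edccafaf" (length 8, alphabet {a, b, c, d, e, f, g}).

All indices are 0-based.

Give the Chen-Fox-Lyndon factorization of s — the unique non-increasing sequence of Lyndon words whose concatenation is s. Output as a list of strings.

emit factor 1: 'e' (i=0, period=1)
emit factor 2: 'd' (i=1, period=1)
emit factor 3: 'c' (i=2, period=1)
emit factor 4: 'c' (i=3, period=1)
emit factor 5: 'af' (i=4, period=2)
emit factor 6: 'af' (i=6, period=2)

["e", "d", "c", "c", "af", "af"]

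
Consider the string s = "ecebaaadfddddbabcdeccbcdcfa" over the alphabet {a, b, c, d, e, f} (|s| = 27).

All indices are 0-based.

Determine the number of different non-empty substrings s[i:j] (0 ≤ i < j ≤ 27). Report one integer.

sorted suffixes:
  #0 SA[0]=26  'a'
  #1 SA[1]=4  'aaadfddddbabcdeccbcdcfa'
  #2 SA[2]=5  'aadfddddbabcdeccbcdcfa'
  #3 SA[3]=14  'abcdeccbcdcfa'
  #4 SA[4]=6  'adfddddbabcdeccbcdcfa'
  #5 SA[5]=3  'baaadfddddbabcdeccbcdcfa'
  #6 SA[6]=13  'babcdeccbcdcfa'
  #7 SA[7]=21  'bcdcfa'
  #8 SA[8]=15  'bcdeccbcdcfa'
  #9 SA[9]=20  'cbcdcfa'
  #10 SA[10]=19  'ccbcdcfa'
  #11 SA[11]=22  'cdcfa'
  #12 SA[12]=16  'cdeccbcdcfa'
  #13 SA[13]=1  'cebaaadfddddbabcdeccbcdcfa'
  #14 SA[14]=24  'cfa'
  #15 SA[15]=12  'dbabcdeccbcdcfa'
  #16 SA[16]=23  'dcfa'
  #17 SA[17]=11  'ddbabcdeccbcdcfa'
  #18 SA[18]=10  'dddbabcdeccbcdcfa'
  #19 SA[19]=9  'ddddbabcdeccbcdcfa'
  #20 SA[20]=17  'deccbcdcfa'
  #21 SA[21]=7  'dfddddbabcdeccbcdcfa'
  #22 SA[22]=2  'ebaaadfddddbabcdeccbcdcfa'
  #23 SA[23]=18  'eccbcdcfa'
  #24 SA[24]=0  'ecebaaadfddddbabcdeccbcdcfa'
  #25 SA[25]=25  'fa'
  #26 SA[26]=8  'fddddbabcdeccbcdcfa'

SA = [26, 4, 5, 14, 6, 3, 13, 21, 15, 20, 19, 22, 16, 1, 24, 12, 23, 11, 10, 9, 17, 7, 2, 18, 0, 25, 8]
i: (SA[i-1],SA[i]) lcp shared
  1: (26,4) 1 'a'
  2: (4,5) 2 'aa'
  3: (5,14) 1 'a'
  4: (14,6) 1 'a'
  5: (6,3) 0 ''
  6: (3,13) 2 'ba'
  7: (13,21) 1 'b'
  8: (21,15) 3 'bcd'
  9: (15,20) 0 ''
  10: (20,19) 1 'c'
  11: (19,22) 1 'c'
  12: (22,16) 2 'cd'
  13: (16,1) 1 'c'
  14: (1,24) 1 'c'
  15: (24,12) 0 ''
  16: (12,23) 1 'd'
  17: (23,11) 1 'd'
  18: (11,10) 2 'dd'
  19: (10,9) 3 'ddd'
  20: (9,17) 1 'd'
  21: (17,7) 1 'd'
  22: (7,2) 0 ''
  23: (2,18) 1 'e'
  24: (18,0) 2 'ec'
  25: (0,25) 0 ''
  26: (25,8) 1 'f'

n(n+1)/2 = 27·28/2 = 378
Σ LCP = 0 + 1 + 2 + 1 + 1 + 0 + 2 + 1 + 3 + 0 + 1 + 1 + 2 + 1 + 1 + 0 + 1 + 1 + 2 + 3 + 1 + 1 + 0 + 1 + 2 + 0 + 1 = 30
distinct = 378 − 30 = 348

348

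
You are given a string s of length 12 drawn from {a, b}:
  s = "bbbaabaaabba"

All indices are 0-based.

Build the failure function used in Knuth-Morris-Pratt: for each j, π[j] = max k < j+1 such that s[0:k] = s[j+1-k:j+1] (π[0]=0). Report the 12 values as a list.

π[0] = 0
j=1 s[j]='b': π[1]=1 (border 'b')
j=2 s[j]='b': π[2]=2 (border 'bb')
j=3 s[j]='a': k: 2→1→0; π[3]=0 (border '')
j=4 s[j]='a': π[4]=0 (border '')
j=5 s[j]='b': π[5]=1 (border 'b')
j=6 s[j]='a': k: 1→0; π[6]=0 (border '')
j=7 s[j]='a': π[7]=0 (border '')
j=8 s[j]='a': π[8]=0 (border '')
j=9 s[j]='b': π[9]=1 (border 'b')
j=10 s[j]='b': π[10]=2 (border 'bb')
j=11 s[j]='a': k: 2→1→0; π[11]=0 (border '')

[0, 1, 2, 0, 0, 1, 0, 0, 0, 1, 2, 0]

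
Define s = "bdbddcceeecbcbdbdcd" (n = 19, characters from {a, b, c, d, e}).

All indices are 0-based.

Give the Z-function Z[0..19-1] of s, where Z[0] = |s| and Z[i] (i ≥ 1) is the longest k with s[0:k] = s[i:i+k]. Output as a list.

Z[0]=19
i=1: fresh scan; Z[1]=0
i=2: fresh scan; Z[2]=2 extend→box=[2,4)
i=3: min(r-i=1, Z[1]=0)=0; Z[3]=0
i=4: fresh scan; Z[4]=0
i=5: fresh scan; Z[5]=0
i=6: fresh scan; Z[6]=0
i=7: fresh scan; Z[7]=0
i=8: fresh scan; Z[8]=0
i=9: fresh scan; Z[9]=0
i=10: fresh scan; Z[10]=0
i=11: fresh scan; Z[11]=1 extend→box=[11,12)
i=12: fresh scan; Z[12]=0
i=13: fresh scan; Z[13]=4 extend→box=[13,17)
i=14: min(r-i=3, Z[1]=0)=0; Z[14]=0
i=15: min(r-i=2, Z[2]=2)=2; Z[15]=2
i=16: min(r-i=1, Z[3]=0)=0; Z[16]=0
i=17: fresh scan; Z[17]=0
i=18: fresh scan; Z[18]=0

[19, 0, 2, 0, 0, 0, 0, 0, 0, 0, 0, 1, 0, 4, 0, 2, 0, 0, 0]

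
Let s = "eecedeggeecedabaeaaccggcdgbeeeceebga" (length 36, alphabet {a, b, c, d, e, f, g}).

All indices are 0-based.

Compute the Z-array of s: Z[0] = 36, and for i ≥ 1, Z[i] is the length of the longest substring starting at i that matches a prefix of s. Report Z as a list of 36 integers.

[36, 1, 0, 1, 0, 1, 0, 0, 5, 1, 0, 1, 0, 0, 0, 0, 1, 0, 0, 0, 0, 0, 0, 0, 0, 0, 0, 2, 4, 1, 0, 2, 1, 0, 0, 0]

Z[0]=36
i=1: i≥r, start 0; Z[1]=1 extend→box=[1,2)
i=2: i≥r, start 0; Z[2]=0
i=3: i≥r, start 0; Z[3]=1 extend→box=[3,4)
i=4: i≥r, start 0; Z[4]=0
i=5: i≥r, start 0; Z[5]=1 extend→box=[5,6)
i=6: i≥r, start 0; Z[6]=0
i=7: i≥r, start 0; Z[7]=0
i=8: i≥r, start 0; Z[8]=5 extend→box=[8,13)
i=9: min(r-i=4, Z[1]=1)=1; Z[9]=1
i=10: min(r-i=3, Z[2]=0)=0; Z[10]=0
i=11: min(r-i=2, Z[3]=1)=1; Z[11]=1
i=12: min(r-i=1, Z[4]=0)=0; Z[12]=0
i=13: i≥r, start 0; Z[13]=0
i=14: i≥r, start 0; Z[14]=0
i=15: i≥r, start 0; Z[15]=0
i=16: i≥r, start 0; Z[16]=1 extend→box=[16,17)
i=17: i≥r, start 0; Z[17]=0
i=18: i≥r, start 0; Z[18]=0
i=19: i≥r, start 0; Z[19]=0
i=20: i≥r, start 0; Z[20]=0
i=21: i≥r, start 0; Z[21]=0
i=22: i≥r, start 0; Z[22]=0
i=23: i≥r, start 0; Z[23]=0
i=24: i≥r, start 0; Z[24]=0
i=25: i≥r, start 0; Z[25]=0
i=26: i≥r, start 0; Z[26]=0
i=27: i≥r, start 0; Z[27]=2 extend→box=[27,29)
i=28: min(r-i=1, Z[1]=1)=1; Z[28]=4 extend→box=[28,32)
i=29: min(r-i=3, Z[1]=1)=1; Z[29]=1
i=30: min(r-i=2, Z[2]=0)=0; Z[30]=0
i=31: min(r-i=1, Z[3]=1)=1; Z[31]=2 extend→box=[31,33)
i=32: min(r-i=1, Z[1]=1)=1; Z[32]=1
i=33: i≥r, start 0; Z[33]=0
i=34: i≥r, start 0; Z[34]=0
i=35: i≥r, start 0; Z[35]=0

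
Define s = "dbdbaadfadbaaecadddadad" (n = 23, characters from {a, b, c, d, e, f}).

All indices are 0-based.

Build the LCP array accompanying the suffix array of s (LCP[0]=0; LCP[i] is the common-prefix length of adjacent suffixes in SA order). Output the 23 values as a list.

[0, 2, 1, 2, 2, 2, 2, 1, 0, 3, 1, 0, 0, 1, 3, 1, 4, 2, 1, 2, 1, 0, 0]

sorted suffixes:
  #0 SA[0]=4  'aadfadbaaecadddadad'
  #1 SA[1]=11  'aaecadddadad'
  #2 SA[2]=21  'ad'
  #3 SA[3]=19  'adad'
  #4 SA[4]=8  'adbaaecadddadad'
  #5 SA[5]=15  'adddadad'
  #6 SA[6]=5  'adfadbaaecadddadad'
  #7 SA[7]=12  'aecadddadad'
  #8 SA[8]=3  'baadfadbaaecadddadad'
  #9 SA[9]=10  'baaecadddadad'
  #10 SA[10]=1  'bdbaadfadbaaecadddadad'
  #11 SA[11]=14  'cadddadad'
  #12 SA[12]=22  'd'
  #13 SA[13]=20  'dad'
  #14 SA[14]=18  'dadad'
  #15 SA[15]=2  'dbaadfadbaaecadddadad'
  #16 SA[16]=9  'dbaaecadddadad'
  #17 SA[17]=0  'dbdbaadfadbaaecadddadad'
  #18 SA[18]=17  'ddadad'
  #19 SA[19]=16  'dddadad'
  #20 SA[20]=6  'dfadbaaecadddadad'
  #21 SA[21]=13  'ecadddadad'
  #22 SA[22]=7  'fadbaaecadddadad'

SA = [4, 11, 21, 19, 8, 15, 5, 12, 3, 10, 1, 14, 22, 20, 18, 2, 9, 0, 17, 16, 6, 13, 7]
[i] adj suffixes → lcp
  [1] 4/11 → 2 ('aa')
  [2] 11/21 → 1 ('a')
  [3] 21/19 → 2 ('ad')
  [4] 19/8 → 2 ('ad')
  [5] 8/15 → 2 ('ad')
  [6] 15/5 → 2 ('ad')
  [7] 5/12 → 1 ('a')
  [8] 12/3 → 0 ('')
  [9] 3/10 → 3 ('baa')
  [10] 10/1 → 1 ('b')
  [11] 1/14 → 0 ('')
  [12] 14/22 → 0 ('')
  [13] 22/20 → 1 ('d')
  [14] 20/18 → 3 ('dad')
  [15] 18/2 → 1 ('d')
  [16] 2/9 → 4 ('dbaa')
  [17] 9/0 → 2 ('db')
  [18] 0/17 → 1 ('d')
  [19] 17/16 → 2 ('dd')
  [20] 16/6 → 1 ('d')
  [21] 6/13 → 0 ('')
  [22] 13/7 → 0 ('')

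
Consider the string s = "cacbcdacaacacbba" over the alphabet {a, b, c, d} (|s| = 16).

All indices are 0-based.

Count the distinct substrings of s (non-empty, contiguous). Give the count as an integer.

sorted suffixes:
  #0 SA[0]=15  'a'
  #1 SA[1]=8  'aacacbba'
  #2 SA[2]=6  'acaacacbba'
  #3 SA[3]=9  'acacbba'
  #4 SA[4]=11  'acbba'
  #5 SA[5]=1  'acbcdacaacacbba'
  #6 SA[6]=14  'ba'
  #7 SA[7]=13  'bba'
  #8 SA[8]=3  'bcdacaacacbba'
  #9 SA[9]=7  'caacacbba'
  #10 SA[10]=10  'cacbba'
  #11 SA[11]=0  'cacbcdacaacacbba'
  #12 SA[12]=12  'cbba'
  #13 SA[13]=2  'cbcdacaacacbba'
  #14 SA[14]=4  'cdacaacacbba'
  #15 SA[15]=5  'dacaacacbba'

SA = [15, 8, 6, 9, 11, 1, 14, 13, 3, 7, 10, 0, 12, 2, 4, 5]
[i] adj suffixes → lcp
  [1] 15/8 → 1 ('a')
  [2] 8/6 → 1 ('a')
  [3] 6/9 → 3 ('aca')
  [4] 9/11 → 2 ('ac')
  [5] 11/1 → 3 ('acb')
  [6] 1/14 → 0 ('')
  [7] 14/13 → 1 ('b')
  [8] 13/3 → 1 ('b')
  [9] 3/7 → 0 ('')
  [10] 7/10 → 2 ('ca')
  [11] 10/0 → 4 ('cacb')
  [12] 0/12 → 1 ('c')
  [13] 12/2 → 2 ('cb')
  [14] 2/4 → 1 ('c')
  [15] 4/5 → 0 ('')

n(n+1)/2 = 16·17/2 = 136
Σ LCP = 0 + 1 + 1 + 3 + 2 + 3 + 0 + 1 + 1 + 0 + 2 + 4 + 1 + 2 + 1 + 0 = 22
distinct = 136 − 22 = 114

114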